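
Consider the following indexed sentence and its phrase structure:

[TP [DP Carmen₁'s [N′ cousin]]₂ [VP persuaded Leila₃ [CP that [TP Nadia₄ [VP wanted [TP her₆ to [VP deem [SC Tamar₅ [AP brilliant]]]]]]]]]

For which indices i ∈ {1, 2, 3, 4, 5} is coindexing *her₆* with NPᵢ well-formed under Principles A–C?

*her* is a pronoun, so Principle B applies: it must be free in its binding domain.
Binding domain of *her₆*: the embedded TP, whose subject is Nadia₄.
*Carmen₁* and the pronoun do not c-command one another → neither Principle B nor Principle C is at stake; coindexation permitted.
*[Carmen₁'s cousin]₂* c-commands the pronoun but from outside its binding domain, and is not c-commanded by it → coindexation permitted.
*Leila₃* c-commands the pronoun but from outside its binding domain, and is not c-commanded by it → coindexation permitted.
*Nadia₄* c-commands the pronoun within its binding domain → coindexation would violate Principle B.
*Tamar₅*: the pronoun c-commands this R-expression → coindexation would violate Principle C on *Tamar₅*.

{1, 2, 3}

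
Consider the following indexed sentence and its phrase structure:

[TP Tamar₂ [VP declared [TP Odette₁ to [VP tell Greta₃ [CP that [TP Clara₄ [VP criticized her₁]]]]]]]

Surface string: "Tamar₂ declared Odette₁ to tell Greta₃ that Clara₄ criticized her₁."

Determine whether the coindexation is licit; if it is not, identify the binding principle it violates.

The two coindexed NPs are *Odette₁* and *her₁*.
*her₁* is a pronoun; its binding domain is the embedded TP, whose subject is Clara₄. Within that domain it is c-commanded only by *Clara₄*, which carries a different index — the pronoun is free locally, so Principle B holds.
*Odette₁* is an R-expression; *her₁* does not c-command it, and no other NP shares its index, so Principle C is satisfied.
All principles are respected.

grammatical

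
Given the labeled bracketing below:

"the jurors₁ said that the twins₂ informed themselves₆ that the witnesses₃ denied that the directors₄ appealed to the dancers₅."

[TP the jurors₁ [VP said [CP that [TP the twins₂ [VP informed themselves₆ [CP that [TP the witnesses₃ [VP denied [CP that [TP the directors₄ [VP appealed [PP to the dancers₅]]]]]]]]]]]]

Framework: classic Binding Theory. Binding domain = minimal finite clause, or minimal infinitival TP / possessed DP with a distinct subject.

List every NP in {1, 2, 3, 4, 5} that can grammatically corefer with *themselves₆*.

{2}

*themselves* is an anaphor, so Principle A applies: it must be bound in its binding domain.
Binding domain of *themselves₆*: the embedded TP, whose subject is the twins₂.
*the jurors₁* c-commands the anaphor but is outside its binding domain → cannot satisfy Principle A.
*the twins₂* c-commands the anaphor within its binding domain → licit binder.
*the witnesses₃* does not c-command the anaphor → cannot bind it.
*the directors₄* does not c-command the anaphor → cannot bind it.
*the dancers₅* does not c-command the anaphor → cannot bind it.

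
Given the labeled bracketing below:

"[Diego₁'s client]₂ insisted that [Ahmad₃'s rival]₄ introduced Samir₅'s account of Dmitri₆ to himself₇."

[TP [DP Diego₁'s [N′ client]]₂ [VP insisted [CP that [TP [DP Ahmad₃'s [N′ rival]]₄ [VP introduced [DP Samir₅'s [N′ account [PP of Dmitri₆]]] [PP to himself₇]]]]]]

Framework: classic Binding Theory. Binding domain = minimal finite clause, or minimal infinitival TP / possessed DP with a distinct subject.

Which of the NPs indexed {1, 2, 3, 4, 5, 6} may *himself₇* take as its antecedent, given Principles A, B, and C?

*himself* is an anaphor, so Principle A applies: it must be bound in its binding domain.
Binding domain of *himself₇*: the embedded TP, whose subject is [Ahmad₃'s rival]₄.
*Diego₁* does not c-command the anaphor → cannot bind it.
*[Diego₁'s client]₂* c-commands the anaphor but is outside its binding domain → cannot satisfy Principle A.
*Ahmad₃* does not c-command the anaphor → cannot bind it.
*[Ahmad₃'s rival]₄* c-commands the anaphor within its binding domain → licit binder.
*Samir₅* does not c-command the anaphor → cannot bind it.
*Dmitri₆* does not c-command the anaphor → cannot bind it.

{4}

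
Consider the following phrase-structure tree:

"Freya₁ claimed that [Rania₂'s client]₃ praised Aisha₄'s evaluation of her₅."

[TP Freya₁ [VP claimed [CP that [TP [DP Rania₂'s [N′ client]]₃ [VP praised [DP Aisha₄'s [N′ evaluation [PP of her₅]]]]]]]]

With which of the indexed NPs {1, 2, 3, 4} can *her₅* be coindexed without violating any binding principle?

*her* is a pronoun, so Principle B applies: it must be free in its binding domain.
Binding domain of *her₅*: the possessed DP, whose subject is Aisha₄.
*Freya₁* c-commands the pronoun but from outside its binding domain, and is not c-commanded by it → coindexation permitted.
*Rania₂* and the pronoun do not c-command one another → neither Principle B nor Principle C is at stake; coindexation permitted.
*[Rania₂'s client]₃* c-commands the pronoun but from outside its binding domain, and is not c-commanded by it → coindexation permitted.
*Aisha₄* c-commands the pronoun within its binding domain → coindexation would violate Principle B.

{1, 2, 3}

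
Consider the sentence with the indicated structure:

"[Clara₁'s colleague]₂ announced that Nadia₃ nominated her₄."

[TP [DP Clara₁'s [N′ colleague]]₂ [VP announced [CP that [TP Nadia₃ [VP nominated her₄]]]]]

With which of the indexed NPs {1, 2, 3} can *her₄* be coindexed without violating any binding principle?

*her* is a pronoun, so Principle B applies: it must be free in its binding domain.
Binding domain of *her₄*: the embedded TP, whose subject is Nadia₃.
*Clara₁* and the pronoun do not c-command one another → neither Principle B nor Principle C is at stake; coindexation permitted.
*[Clara₁'s colleague]₂* c-commands the pronoun but from outside its binding domain, and is not c-commanded by it → coindexation permitted.
*Nadia₃* c-commands the pronoun within its binding domain → coindexation would violate Principle B.

{1, 2}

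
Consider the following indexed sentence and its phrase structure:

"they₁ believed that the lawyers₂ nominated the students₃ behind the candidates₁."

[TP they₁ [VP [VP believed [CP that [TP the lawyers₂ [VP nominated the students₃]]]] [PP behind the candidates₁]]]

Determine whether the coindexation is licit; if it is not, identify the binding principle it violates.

Principle C

The two coindexed NPs are *they₁* and *the candidates₁*.
*the candidates₁* is an R-expression. Principle C requires it to be free everywhere.
*they₁* c-commands it and carries the same index.
The R-expression is bound → Principle C violation.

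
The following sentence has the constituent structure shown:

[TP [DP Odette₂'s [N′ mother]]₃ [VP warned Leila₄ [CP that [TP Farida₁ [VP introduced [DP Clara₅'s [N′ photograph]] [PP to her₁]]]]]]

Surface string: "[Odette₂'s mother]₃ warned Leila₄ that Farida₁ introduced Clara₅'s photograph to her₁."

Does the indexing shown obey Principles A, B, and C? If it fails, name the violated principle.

Principle B

The two coindexed NPs are *Farida₁* and *her₁*.
*her₁* is a pronoun. Its binding domain is the embedded TP, whose subject is Farida₁.
*Farida₁* c-commands it within that domain and carries the same index.
The pronoun is locally bound → Principle B violation.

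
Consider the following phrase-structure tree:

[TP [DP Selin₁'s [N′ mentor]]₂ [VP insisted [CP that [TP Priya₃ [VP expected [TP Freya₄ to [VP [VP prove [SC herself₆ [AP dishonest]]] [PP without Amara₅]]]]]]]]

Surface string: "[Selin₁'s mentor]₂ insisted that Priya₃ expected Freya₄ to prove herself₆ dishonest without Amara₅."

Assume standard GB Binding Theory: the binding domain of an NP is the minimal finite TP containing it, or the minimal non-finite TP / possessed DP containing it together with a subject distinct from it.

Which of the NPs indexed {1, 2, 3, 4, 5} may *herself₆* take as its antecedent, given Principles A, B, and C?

*herself* is an anaphor, so Principle A applies: it must be bound in its binding domain.
Binding domain of *herself₆*: the embedded TP, whose subject is Freya₄.
*Selin₁* does not c-command the anaphor → cannot bind it.
*[Selin₁'s mentor]₂* c-commands the anaphor but is outside its binding domain → cannot satisfy Principle A.
*Priya₃* c-commands the anaphor but is outside its binding domain → cannot satisfy Principle A.
*Freya₄* c-commands the anaphor within its binding domain → licit binder.
*Amara₅* does not c-command the anaphor → cannot bind it.

{4}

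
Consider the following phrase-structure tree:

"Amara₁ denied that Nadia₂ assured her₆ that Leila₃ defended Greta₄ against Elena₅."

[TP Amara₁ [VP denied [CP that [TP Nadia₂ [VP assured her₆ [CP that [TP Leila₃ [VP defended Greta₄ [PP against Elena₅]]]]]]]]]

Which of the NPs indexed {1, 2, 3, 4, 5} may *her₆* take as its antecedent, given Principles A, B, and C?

{1}

*her* is a pronoun, so Principle B applies: it must be free in its binding domain.
Binding domain of *her₆*: the embedded TP, whose subject is Nadia₂.
*Amara₁* c-commands the pronoun but from outside its binding domain, and is not c-commanded by it → coindexation permitted.
*Nadia₂* c-commands the pronoun within its binding domain → coindexation would violate Principle B.
*Leila₃*: the pronoun c-commands this R-expression → coindexation would violate Principle C on *Leila₃*.
*Greta₄*: the pronoun c-commands this R-expression → coindexation would violate Principle C on *Greta₄*.
*Elena₅*: the pronoun c-commands this R-expression → coindexation would violate Principle C on *Elena₅*.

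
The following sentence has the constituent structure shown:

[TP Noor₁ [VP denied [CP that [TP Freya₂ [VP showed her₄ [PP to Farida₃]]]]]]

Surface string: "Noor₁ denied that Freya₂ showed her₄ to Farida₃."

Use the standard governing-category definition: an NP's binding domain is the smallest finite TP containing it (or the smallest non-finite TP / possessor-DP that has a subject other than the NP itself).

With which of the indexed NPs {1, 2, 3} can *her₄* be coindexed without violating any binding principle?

*her* is a pronoun, so Principle B applies: it must be free in its binding domain.
Binding domain of *her₄*: the embedded TP, whose subject is Freya₂.
*Noor₁* c-commands the pronoun but from outside its binding domain, and is not c-commanded by it → coindexation permitted.
*Freya₂* c-commands the pronoun within its binding domain → coindexation would violate Principle B.
*Farida₃*: the pronoun c-commands this R-expression → coindexation would violate Principle C on *Farida₃*.

{1}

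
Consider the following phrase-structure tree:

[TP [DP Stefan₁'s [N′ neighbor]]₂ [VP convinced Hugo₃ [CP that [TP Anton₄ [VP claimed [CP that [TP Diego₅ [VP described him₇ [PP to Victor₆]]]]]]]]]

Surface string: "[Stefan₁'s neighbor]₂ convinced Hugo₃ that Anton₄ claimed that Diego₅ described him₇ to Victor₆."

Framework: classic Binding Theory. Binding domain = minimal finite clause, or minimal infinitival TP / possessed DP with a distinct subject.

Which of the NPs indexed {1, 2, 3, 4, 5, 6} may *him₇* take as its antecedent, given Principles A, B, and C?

{1, 2, 3, 4}

*him* is a pronoun, so Principle B applies: it must be free in its binding domain.
Binding domain of *him₇*: the embedded TP, whose subject is Diego₅.
*Stefan₁* and the pronoun do not c-command one another → neither Principle B nor Principle C is at stake; coindexation permitted.
*[Stefan₁'s neighbor]₂* c-commands the pronoun but from outside its binding domain, and is not c-commanded by it → coindexation permitted.
*Hugo₃* c-commands the pronoun but from outside its binding domain, and is not c-commanded by it → coindexation permitted.
*Anton₄* c-commands the pronoun but from outside its binding domain, and is not c-commanded by it → coindexation permitted.
*Diego₅* c-commands the pronoun within its binding domain → coindexation would violate Principle B.
*Victor₆*: the pronoun c-commands this R-expression → coindexation would violate Principle C on *Victor₆*.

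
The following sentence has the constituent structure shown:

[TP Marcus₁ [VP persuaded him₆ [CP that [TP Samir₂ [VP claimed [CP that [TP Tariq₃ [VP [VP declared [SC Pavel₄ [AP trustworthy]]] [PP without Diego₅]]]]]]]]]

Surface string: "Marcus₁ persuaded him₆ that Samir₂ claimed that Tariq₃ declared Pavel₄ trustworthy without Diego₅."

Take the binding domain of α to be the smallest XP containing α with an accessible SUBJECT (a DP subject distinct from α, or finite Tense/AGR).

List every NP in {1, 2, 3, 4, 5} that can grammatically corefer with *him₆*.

none

*him* is a pronoun, so Principle B applies: it must be free in its binding domain.
Binding domain of *him₆*: the matrix TP, whose subject is Marcus₁.
*Marcus₁* c-commands the pronoun within its binding domain → coindexation would violate Principle B.
*Samir₂*: the pronoun c-commands this R-expression → coindexation would violate Principle C on *Samir₂*.
*Tariq₃*: the pronoun c-commands this R-expression → coindexation would violate Principle C on *Tariq₃*.
*Pavel₄*: the pronoun c-commands this R-expression → coindexation would violate Principle C on *Pavel₄*.
*Diego₅*: the pronoun c-commands this R-expression → coindexation would violate Principle C on *Diego₅*.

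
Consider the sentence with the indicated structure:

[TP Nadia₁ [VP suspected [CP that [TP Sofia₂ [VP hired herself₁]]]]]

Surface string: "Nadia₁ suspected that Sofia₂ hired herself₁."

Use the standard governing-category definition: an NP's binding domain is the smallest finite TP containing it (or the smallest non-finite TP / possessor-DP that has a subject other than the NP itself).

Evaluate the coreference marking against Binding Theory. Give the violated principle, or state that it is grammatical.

The two coindexed NPs are *Nadia₁* and *herself₁*.
*herself₁* is an anaphor. Principle A requires it to be bound within its binding domain — the embedded TP, whose subject is Sofia₂.
Within that domain it is c-commanded by *Sofia₂*, which does not share its index.
*Nadia₁* does c-command the anaphor, but from outside its binding domain.
The anaphor is unbound in its domain → Principle A violation.

Principle A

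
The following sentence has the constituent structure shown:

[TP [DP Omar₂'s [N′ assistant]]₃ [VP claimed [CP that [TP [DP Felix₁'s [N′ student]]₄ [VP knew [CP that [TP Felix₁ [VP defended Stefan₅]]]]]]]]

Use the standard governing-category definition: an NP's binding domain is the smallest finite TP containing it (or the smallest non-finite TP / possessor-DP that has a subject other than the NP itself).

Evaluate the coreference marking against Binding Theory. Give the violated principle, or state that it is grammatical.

The two coindexed NPs are *Felix₁* and *Felix₁*.
*Felix₁* is an R-expression; no coindexed NP c-commands it, so Principle C holds.
*Felix₁* is an R-expression; *Felix₁* does not c-command it, and no other NP shares its index, so Principle C is satisfied.
All principles are respected.

grammatical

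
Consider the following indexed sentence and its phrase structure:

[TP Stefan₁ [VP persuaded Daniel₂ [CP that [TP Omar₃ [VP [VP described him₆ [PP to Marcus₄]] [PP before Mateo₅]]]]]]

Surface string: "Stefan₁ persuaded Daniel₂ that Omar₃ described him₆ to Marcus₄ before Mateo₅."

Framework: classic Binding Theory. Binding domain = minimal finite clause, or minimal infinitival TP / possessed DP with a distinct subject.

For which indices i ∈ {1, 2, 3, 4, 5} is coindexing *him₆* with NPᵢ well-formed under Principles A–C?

{1, 2, 5}

*him* is a pronoun, so Principle B applies: it must be free in its binding domain.
Binding domain of *him₆*: the embedded TP, whose subject is Omar₃.
*Stefan₁* c-commands the pronoun but from outside its binding domain, and is not c-commanded by it → coindexation permitted.
*Daniel₂* c-commands the pronoun but from outside its binding domain, and is not c-commanded by it → coindexation permitted.
*Omar₃* c-commands the pronoun within its binding domain → coindexation would violate Principle B.
*Marcus₄*: the pronoun c-commands this R-expression → coindexation would violate Principle C on *Marcus₄*.
*Mateo₅* and the pronoun do not c-command one another → neither Principle B nor Principle C is at stake; coindexation permitted.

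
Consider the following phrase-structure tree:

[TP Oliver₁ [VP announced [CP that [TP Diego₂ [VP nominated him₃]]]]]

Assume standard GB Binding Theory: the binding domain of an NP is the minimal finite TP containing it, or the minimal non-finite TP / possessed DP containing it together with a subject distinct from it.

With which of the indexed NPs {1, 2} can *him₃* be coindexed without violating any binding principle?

{1}

*him* is a pronoun, so Principle B applies: it must be free in its binding domain.
Binding domain of *him₃*: the embedded TP, whose subject is Diego₂.
*Oliver₁* c-commands the pronoun but from outside its binding domain, and is not c-commanded by it → coindexation permitted.
*Diego₂* c-commands the pronoun within its binding domain → coindexation would violate Principle B.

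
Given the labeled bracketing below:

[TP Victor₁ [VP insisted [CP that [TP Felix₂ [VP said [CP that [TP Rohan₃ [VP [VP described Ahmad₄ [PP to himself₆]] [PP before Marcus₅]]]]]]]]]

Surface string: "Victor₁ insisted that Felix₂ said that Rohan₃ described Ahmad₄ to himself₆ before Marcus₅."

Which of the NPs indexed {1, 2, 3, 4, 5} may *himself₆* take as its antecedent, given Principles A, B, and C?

{3, 4}

*himself* is an anaphor, so Principle A applies: it must be bound in its binding domain.
Binding domain of *himself₆*: the embedded TP, whose subject is Rohan₃.
*Victor₁* c-commands the anaphor but is outside its binding domain → cannot satisfy Principle A.
*Felix₂* c-commands the anaphor but is outside its binding domain → cannot satisfy Principle A.
*Rohan₃* c-commands the anaphor within its binding domain → licit binder.
*Ahmad₄* c-commands the anaphor within its binding domain → licit binder.
*Marcus₅* does not c-command the anaphor → cannot bind it.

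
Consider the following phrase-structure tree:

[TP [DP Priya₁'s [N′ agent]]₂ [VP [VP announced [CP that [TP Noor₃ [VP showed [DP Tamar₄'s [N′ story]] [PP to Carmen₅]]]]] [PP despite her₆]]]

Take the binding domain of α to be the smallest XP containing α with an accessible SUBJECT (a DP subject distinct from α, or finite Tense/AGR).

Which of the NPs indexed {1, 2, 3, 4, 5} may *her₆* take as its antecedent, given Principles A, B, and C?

{1, 3, 4, 5}

*her* is a pronoun, so Principle B applies: it must be free in its binding domain.
Binding domain of *her₆*: the matrix TP, whose subject is [Priya₁'s agent]₂.
*Priya₁* and the pronoun do not c-command one another → neither Principle B nor Principle C is at stake; coindexation permitted.
*[Priya₁'s agent]₂* c-commands the pronoun within its binding domain → coindexation would violate Principle B.
*Noor₃* and the pronoun do not c-command one another → neither Principle B nor Principle C is at stake; coindexation permitted.
*Tamar₄* and the pronoun do not c-command one another → neither Principle B nor Principle C is at stake; coindexation permitted.
*Carmen₅* and the pronoun do not c-command one another → neither Principle B nor Principle C is at stake; coindexation permitted.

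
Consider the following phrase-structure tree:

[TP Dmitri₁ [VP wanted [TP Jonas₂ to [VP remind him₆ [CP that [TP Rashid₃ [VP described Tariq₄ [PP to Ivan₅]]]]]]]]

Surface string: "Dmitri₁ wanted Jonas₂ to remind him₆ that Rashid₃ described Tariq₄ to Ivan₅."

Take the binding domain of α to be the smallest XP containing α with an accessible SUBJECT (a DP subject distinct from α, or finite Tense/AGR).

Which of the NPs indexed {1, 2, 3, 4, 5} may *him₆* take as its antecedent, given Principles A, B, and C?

*him* is a pronoun, so Principle B applies: it must be free in its binding domain.
Binding domain of *him₆*: the embedded TP, whose subject is Jonas₂.
*Dmitri₁* c-commands the pronoun but from outside its binding domain, and is not c-commanded by it → coindexation permitted.
*Jonas₂* c-commands the pronoun within its binding domain → coindexation would violate Principle B.
*Rashid₃*: the pronoun c-commands this R-expression → coindexation would violate Principle C on *Rashid₃*.
*Tariq₄*: the pronoun c-commands this R-expression → coindexation would violate Principle C on *Tariq₄*.
*Ivan₅*: the pronoun c-commands this R-expression → coindexation would violate Principle C on *Ivan₅*.

{1}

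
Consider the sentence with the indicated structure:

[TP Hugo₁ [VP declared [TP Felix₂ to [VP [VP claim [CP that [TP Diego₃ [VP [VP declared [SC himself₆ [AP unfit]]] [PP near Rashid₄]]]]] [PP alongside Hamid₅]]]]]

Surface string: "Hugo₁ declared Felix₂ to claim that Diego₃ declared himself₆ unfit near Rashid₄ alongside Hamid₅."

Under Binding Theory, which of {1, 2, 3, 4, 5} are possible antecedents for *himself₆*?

{3}

*himself* is an anaphor, so Principle A applies: it must be bound in its binding domain.
Binding domain of *himself₆*: the embedded TP, whose subject is Diego₃.
*Hugo₁* c-commands the anaphor but is outside its binding domain → cannot satisfy Principle A.
*Felix₂* c-commands the anaphor but is outside its binding domain → cannot satisfy Principle A.
*Diego₃* c-commands the anaphor within its binding domain → licit binder.
*Rashid₄* does not c-command the anaphor → cannot bind it.
*Hamid₅* does not c-command the anaphor → cannot bind it.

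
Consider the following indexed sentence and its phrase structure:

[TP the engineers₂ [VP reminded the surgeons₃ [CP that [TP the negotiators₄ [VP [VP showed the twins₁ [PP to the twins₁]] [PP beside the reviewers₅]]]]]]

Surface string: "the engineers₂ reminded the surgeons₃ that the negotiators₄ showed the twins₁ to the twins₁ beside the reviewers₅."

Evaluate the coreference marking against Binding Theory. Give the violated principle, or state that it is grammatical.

Principle C

The two coindexed NPs are *the twins₁* (the lower occurrence) and *the twins₁* (the higher occurrence).
*the twins₁* (the lower occurrence) is an R-expression. Principle C requires it to be free everywhere.
*the twins₁* (the higher occurrence) c-commands it and carries the same index.
The R-expression is bound → Principle C violation.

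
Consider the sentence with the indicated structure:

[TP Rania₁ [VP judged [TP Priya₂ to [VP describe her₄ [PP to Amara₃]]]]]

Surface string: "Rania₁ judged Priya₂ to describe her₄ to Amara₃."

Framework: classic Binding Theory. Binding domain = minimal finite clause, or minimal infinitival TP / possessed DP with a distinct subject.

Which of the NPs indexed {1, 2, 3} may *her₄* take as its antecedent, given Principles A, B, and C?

{1}

*her* is a pronoun, so Principle B applies: it must be free in its binding domain.
Binding domain of *her₄*: the embedded TP, whose subject is Priya₂.
*Rania₁* c-commands the pronoun but from outside its binding domain, and is not c-commanded by it → coindexation permitted.
*Priya₂* c-commands the pronoun within its binding domain → coindexation would violate Principle B.
*Amara₃*: the pronoun c-commands this R-expression → coindexation would violate Principle C on *Amara₃*.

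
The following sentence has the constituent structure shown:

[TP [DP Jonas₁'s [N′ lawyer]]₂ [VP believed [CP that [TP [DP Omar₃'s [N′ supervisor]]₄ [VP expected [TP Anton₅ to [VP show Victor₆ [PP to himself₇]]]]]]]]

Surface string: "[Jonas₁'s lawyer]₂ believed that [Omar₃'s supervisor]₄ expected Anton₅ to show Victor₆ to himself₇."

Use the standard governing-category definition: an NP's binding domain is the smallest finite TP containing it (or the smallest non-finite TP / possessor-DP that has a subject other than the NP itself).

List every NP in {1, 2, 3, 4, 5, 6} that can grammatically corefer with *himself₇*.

{5, 6}

*himself* is an anaphor, so Principle A applies: it must be bound in its binding domain.
Binding domain of *himself₇*: the embedded TP, whose subject is Anton₅.
*Jonas₁* does not c-command the anaphor → cannot bind it.
*[Jonas₁'s lawyer]₂* c-commands the anaphor but is outside its binding domain → cannot satisfy Principle A.
*Omar₃* does not c-command the anaphor → cannot bind it.
*[Omar₃'s supervisor]₄* c-commands the anaphor but is outside its binding domain → cannot satisfy Principle A.
*Anton₅* c-commands the anaphor within its binding domain → licit binder.
*Victor₆* c-commands the anaphor within its binding domain → licit binder.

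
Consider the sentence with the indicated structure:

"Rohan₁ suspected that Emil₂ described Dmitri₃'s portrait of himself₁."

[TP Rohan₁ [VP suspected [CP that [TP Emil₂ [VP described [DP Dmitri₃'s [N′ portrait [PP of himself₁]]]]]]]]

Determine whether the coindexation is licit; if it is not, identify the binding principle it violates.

Principle A

The two coindexed NPs are *Rohan₁* and *himself₁*.
*himself₁* is an anaphor. Principle A requires it to be bound within its binding domain — the possessed DP, whose subject is Dmitri₃.
Within that domain it is c-commanded by *Dmitri₃*, which does not share its index.
*Rohan₁* does c-command the anaphor, but from outside its binding domain.
The anaphor is unbound in its domain → Principle A violation.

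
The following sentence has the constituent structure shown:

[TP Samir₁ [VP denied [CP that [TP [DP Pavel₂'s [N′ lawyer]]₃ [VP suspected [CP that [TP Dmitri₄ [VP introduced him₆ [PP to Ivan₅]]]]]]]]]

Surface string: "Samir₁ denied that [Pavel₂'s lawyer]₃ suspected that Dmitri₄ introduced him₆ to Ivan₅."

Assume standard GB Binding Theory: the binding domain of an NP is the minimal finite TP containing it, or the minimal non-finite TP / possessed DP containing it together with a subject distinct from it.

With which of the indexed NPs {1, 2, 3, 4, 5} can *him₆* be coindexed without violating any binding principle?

{1, 2, 3}

*him* is a pronoun, so Principle B applies: it must be free in its binding domain.
Binding domain of *him₆*: the embedded TP, whose subject is Dmitri₄.
*Samir₁* c-commands the pronoun but from outside its binding domain, and is not c-commanded by it → coindexation permitted.
*Pavel₂* and the pronoun do not c-command one another → neither Principle B nor Principle C is at stake; coindexation permitted.
*[Pavel₂'s lawyer]₃* c-commands the pronoun but from outside its binding domain, and is not c-commanded by it → coindexation permitted.
*Dmitri₄* c-commands the pronoun within its binding domain → coindexation would violate Principle B.
*Ivan₅*: the pronoun c-commands this R-expression → coindexation would violate Principle C on *Ivan₅*.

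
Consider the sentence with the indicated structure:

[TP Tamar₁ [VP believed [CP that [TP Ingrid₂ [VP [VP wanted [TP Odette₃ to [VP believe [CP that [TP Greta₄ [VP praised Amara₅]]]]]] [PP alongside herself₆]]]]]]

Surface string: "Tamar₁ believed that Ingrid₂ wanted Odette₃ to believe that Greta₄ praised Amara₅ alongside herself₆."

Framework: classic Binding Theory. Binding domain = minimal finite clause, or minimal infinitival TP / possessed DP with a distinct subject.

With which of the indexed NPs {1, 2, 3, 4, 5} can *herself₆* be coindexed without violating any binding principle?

{2}

*herself* is an anaphor, so Principle A applies: it must be bound in its binding domain.
Binding domain of *herself₆*: the embedded TP, whose subject is Ingrid₂.
*Tamar₁* c-commands the anaphor but is outside its binding domain → cannot satisfy Principle A.
*Ingrid₂* c-commands the anaphor within its binding domain → licit binder.
*Odette₃* does not c-command the anaphor → cannot bind it.
*Greta₄* does not c-command the anaphor → cannot bind it.
*Amara₅* does not c-command the anaphor → cannot bind it.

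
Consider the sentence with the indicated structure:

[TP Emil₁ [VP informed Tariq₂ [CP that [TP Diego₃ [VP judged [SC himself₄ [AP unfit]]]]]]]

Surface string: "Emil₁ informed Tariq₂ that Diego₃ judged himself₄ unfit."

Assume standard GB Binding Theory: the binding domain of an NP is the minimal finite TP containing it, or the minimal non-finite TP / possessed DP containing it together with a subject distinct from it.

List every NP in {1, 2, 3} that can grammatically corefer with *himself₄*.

{3}

*himself* is an anaphor, so Principle A applies: it must be bound in its binding domain.
Binding domain of *himself₄*: the embedded TP, whose subject is Diego₃.
*Emil₁* c-commands the anaphor but is outside its binding domain → cannot satisfy Principle A.
*Tariq₂* c-commands the anaphor but is outside its binding domain → cannot satisfy Principle A.
*Diego₃* c-commands the anaphor within its binding domain → licit binder.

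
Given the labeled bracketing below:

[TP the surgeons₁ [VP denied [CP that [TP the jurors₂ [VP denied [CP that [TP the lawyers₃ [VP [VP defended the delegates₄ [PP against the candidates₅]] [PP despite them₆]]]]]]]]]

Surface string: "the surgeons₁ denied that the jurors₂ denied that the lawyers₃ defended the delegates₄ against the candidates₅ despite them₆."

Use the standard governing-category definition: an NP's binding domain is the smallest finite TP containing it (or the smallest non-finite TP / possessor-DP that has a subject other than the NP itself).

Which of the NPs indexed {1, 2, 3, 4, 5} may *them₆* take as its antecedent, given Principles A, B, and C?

*them* is a pronoun, so Principle B applies: it must be free in its binding domain.
Binding domain of *them₆*: the embedded TP, whose subject is the lawyers₃.
*the surgeons₁* c-commands the pronoun but from outside its binding domain, and is not c-commanded by it → coindexation permitted.
*the jurors₂* c-commands the pronoun but from outside its binding domain, and is not c-commanded by it → coindexation permitted.
*the lawyers₃* c-commands the pronoun within its binding domain → coindexation would violate Principle B.
*the delegates₄* and the pronoun do not c-command one another → neither Principle B nor Principle C is at stake; coindexation permitted.
*the candidates₅* and the pronoun do not c-command one another → neither Principle B nor Principle C is at stake; coindexation permitted.

{1, 2, 4, 5}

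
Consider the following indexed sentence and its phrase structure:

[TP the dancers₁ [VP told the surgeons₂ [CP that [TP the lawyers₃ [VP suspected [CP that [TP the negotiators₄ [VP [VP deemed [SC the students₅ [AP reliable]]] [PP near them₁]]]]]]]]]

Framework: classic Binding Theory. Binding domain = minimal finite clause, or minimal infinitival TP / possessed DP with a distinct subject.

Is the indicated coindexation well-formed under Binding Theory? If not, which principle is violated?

The two coindexed NPs are *the dancers₁* and *them₁*.
*them₁* is a pronoun; its binding domain is the embedded TP, whose subject is the negotiators₄. Within that domain it is c-commanded only by *the negotiators₄*, which carries a different index — the pronoun is free locally, so Principle B holds.
*the dancers₁* is an R-expression; *them₁* does not c-command it, and no other NP shares its index, so Principle C is satisfied.
All principles are respected.

grammatical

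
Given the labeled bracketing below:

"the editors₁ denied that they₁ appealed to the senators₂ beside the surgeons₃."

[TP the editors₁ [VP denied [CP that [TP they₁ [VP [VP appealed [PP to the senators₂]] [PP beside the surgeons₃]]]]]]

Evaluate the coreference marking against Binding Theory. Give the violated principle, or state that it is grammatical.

The two coindexed NPs are *the editors₁* and *they₁*.
*they₁* is a pronoun; nothing c-commands it within its binding domain (the embedded TP.), so Principle B holds trivially.
*the editors₁* is an R-expression; *they₁* does not c-command it, and no other NP shares its index, so Principle C is satisfied.
All principles are respected.

grammatical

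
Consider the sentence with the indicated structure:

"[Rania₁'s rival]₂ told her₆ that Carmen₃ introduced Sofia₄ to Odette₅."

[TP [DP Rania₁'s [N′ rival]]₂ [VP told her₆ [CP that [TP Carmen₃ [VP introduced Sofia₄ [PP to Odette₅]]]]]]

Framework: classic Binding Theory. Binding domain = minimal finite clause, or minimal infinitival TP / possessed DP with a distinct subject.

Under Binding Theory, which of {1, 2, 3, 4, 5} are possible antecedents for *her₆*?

{1}

*her* is a pronoun, so Principle B applies: it must be free in its binding domain.
Binding domain of *her₆*: the matrix TP, whose subject is [Rania₁'s rival]₂.
*Rania₁* and the pronoun do not c-command one another → neither Principle B nor Principle C is at stake; coindexation permitted.
*[Rania₁'s rival]₂* c-commands the pronoun within its binding domain → coindexation would violate Principle B.
*Carmen₃*: the pronoun c-commands this R-expression → coindexation would violate Principle C on *Carmen₃*.
*Sofia₄*: the pronoun c-commands this R-expression → coindexation would violate Principle C on *Sofia₄*.
*Odette₅*: the pronoun c-commands this R-expression → coindexation would violate Principle C on *Odette₅*.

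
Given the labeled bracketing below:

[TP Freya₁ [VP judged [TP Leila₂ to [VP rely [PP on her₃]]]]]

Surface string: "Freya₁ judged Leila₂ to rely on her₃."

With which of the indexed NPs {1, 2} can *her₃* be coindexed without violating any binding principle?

*her* is a pronoun, so Principle B applies: it must be free in its binding domain.
Binding domain of *her₃*: the embedded TP, whose subject is Leila₂.
*Freya₁* c-commands the pronoun but from outside its binding domain, and is not c-commanded by it → coindexation permitted.
*Leila₂* c-commands the pronoun within its binding domain → coindexation would violate Principle B.

{1}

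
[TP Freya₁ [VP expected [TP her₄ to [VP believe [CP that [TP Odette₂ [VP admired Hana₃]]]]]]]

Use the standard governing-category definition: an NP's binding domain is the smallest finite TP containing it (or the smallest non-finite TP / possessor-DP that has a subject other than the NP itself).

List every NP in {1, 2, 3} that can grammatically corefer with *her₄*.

*her* is a pronoun, so Principle B applies: it must be free in its binding domain.
Binding domain of *her₄*: the matrix TP, whose subject is Freya₁.
*Freya₁* c-commands the pronoun within its binding domain → coindexation would violate Principle B.
*Odette₂*: the pronoun c-commands this R-expression → coindexation would violate Principle C on *Odette₂*.
*Hana₃*: the pronoun c-commands this R-expression → coindexation would violate Principle C on *Hana₃*.

none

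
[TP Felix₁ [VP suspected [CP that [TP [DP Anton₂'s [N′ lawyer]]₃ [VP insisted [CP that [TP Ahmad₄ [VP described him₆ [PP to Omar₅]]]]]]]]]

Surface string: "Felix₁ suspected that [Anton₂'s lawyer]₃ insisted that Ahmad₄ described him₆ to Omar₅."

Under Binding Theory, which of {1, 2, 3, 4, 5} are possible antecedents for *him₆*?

{1, 2, 3}

*him* is a pronoun, so Principle B applies: it must be free in its binding domain.
Binding domain of *him₆*: the embedded TP, whose subject is Ahmad₄.
*Felix₁* c-commands the pronoun but from outside its binding domain, and is not c-commanded by it → coindexation permitted.
*Anton₂* and the pronoun do not c-command one another → neither Principle B nor Principle C is at stake; coindexation permitted.
*[Anton₂'s lawyer]₃* c-commands the pronoun but from outside its binding domain, and is not c-commanded by it → coindexation permitted.
*Ahmad₄* c-commands the pronoun within its binding domain → coindexation would violate Principle B.
*Omar₅*: the pronoun c-commands this R-expression → coindexation would violate Principle C on *Omar₅*.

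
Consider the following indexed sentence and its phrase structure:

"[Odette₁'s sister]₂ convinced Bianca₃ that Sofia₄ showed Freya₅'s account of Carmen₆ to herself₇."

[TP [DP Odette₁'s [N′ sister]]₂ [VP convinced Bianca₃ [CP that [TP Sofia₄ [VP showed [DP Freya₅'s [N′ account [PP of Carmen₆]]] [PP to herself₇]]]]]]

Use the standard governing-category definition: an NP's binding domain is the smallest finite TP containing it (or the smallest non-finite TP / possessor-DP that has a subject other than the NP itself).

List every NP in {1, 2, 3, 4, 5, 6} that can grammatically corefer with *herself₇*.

*herself* is an anaphor, so Principle A applies: it must be bound in its binding domain.
Binding domain of *herself₇*: the embedded TP, whose subject is Sofia₄.
*Odette₁* does not c-command the anaphor → cannot bind it.
*[Odette₁'s sister]₂* c-commands the anaphor but is outside its binding domain → cannot satisfy Principle A.
*Bianca₃* c-commands the anaphor but is outside its binding domain → cannot satisfy Principle A.
*Sofia₄* c-commands the anaphor within its binding domain → licit binder.
*Freya₅* does not c-command the anaphor → cannot bind it.
*Carmen₆* does not c-command the anaphor → cannot bind it.

{4}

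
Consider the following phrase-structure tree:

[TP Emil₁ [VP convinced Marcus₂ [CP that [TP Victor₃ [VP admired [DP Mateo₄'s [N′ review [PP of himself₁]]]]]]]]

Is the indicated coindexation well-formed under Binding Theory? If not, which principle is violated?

The two coindexed NPs are *Emil₁* and *himself₁*.
*himself₁* is an anaphor. Principle A requires it to be bound within its binding domain — the possessed DP, whose subject is Mateo₄.
Within that domain it is c-commanded by *Mateo₄*, which does not share its index.
*Emil₁* does c-command the anaphor, but from outside its binding domain.
The anaphor is unbound in its domain → Principle A violation.

Principle A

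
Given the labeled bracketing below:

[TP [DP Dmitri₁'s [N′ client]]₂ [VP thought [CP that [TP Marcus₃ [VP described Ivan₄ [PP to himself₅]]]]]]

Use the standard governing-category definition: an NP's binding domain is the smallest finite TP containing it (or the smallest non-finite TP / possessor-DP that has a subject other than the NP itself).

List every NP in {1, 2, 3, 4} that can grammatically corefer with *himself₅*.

{3, 4}

*himself* is an anaphor, so Principle A applies: it must be bound in its binding domain.
Binding domain of *himself₅*: the embedded TP, whose subject is Marcus₃.
*Dmitri₁* does not c-command the anaphor → cannot bind it.
*[Dmitri₁'s client]₂* c-commands the anaphor but is outside its binding domain → cannot satisfy Principle A.
*Marcus₃* c-commands the anaphor within its binding domain → licit binder.
*Ivan₄* c-commands the anaphor within its binding domain → licit binder.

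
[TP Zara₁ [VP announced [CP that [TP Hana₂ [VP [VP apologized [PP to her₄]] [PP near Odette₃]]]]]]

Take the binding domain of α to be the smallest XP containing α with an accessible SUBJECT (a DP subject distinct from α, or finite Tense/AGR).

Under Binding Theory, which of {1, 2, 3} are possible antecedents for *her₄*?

*her* is a pronoun, so Principle B applies: it must be free in its binding domain.
Binding domain of *her₄*: the embedded TP, whose subject is Hana₂.
*Zara₁* c-commands the pronoun but from outside its binding domain, and is not c-commanded by it → coindexation permitted.
*Hana₂* c-commands the pronoun within its binding domain → coindexation would violate Principle B.
*Odette₃* and the pronoun do not c-command one another → neither Principle B nor Principle C is at stake; coindexation permitted.

{1, 3}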